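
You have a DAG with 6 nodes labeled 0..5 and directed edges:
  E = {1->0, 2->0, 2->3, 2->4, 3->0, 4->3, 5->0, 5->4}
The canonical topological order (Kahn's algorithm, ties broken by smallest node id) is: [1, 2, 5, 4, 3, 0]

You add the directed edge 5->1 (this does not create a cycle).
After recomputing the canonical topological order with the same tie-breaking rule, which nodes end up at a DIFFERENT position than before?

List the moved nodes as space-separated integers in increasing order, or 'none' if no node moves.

Old toposort: [1, 2, 5, 4, 3, 0]
Added edge 5->1
Recompute Kahn (smallest-id tiebreak):
  initial in-degrees: [4, 1, 0, 2, 2, 0]
  ready (indeg=0): [2, 5]
  pop 2: indeg[0]->3; indeg[3]->1; indeg[4]->1 | ready=[5] | order so far=[2]
  pop 5: indeg[0]->2; indeg[1]->0; indeg[4]->0 | ready=[1, 4] | order so far=[2, 5]
  pop 1: indeg[0]->1 | ready=[4] | order so far=[2, 5, 1]
  pop 4: indeg[3]->0 | ready=[3] | order so far=[2, 5, 1, 4]
  pop 3: indeg[0]->0 | ready=[0] | order so far=[2, 5, 1, 4, 3]
  pop 0: no out-edges | ready=[] | order so far=[2, 5, 1, 4, 3, 0]
New canonical toposort: [2, 5, 1, 4, 3, 0]
Compare positions:
  Node 0: index 5 -> 5 (same)
  Node 1: index 0 -> 2 (moved)
  Node 2: index 1 -> 0 (moved)
  Node 3: index 4 -> 4 (same)
  Node 4: index 3 -> 3 (same)
  Node 5: index 2 -> 1 (moved)
Nodes that changed position: 1 2 5

Answer: 1 2 5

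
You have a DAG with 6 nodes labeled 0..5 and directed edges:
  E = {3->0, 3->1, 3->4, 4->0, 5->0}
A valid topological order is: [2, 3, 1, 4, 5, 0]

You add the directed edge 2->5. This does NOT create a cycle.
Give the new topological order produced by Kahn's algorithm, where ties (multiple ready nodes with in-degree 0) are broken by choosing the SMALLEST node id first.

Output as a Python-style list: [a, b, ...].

Old toposort: [2, 3, 1, 4, 5, 0]
Added edge: 2->5
Position of 2 (0) < position of 5 (4). Old order still valid.
Run Kahn's algorithm (break ties by smallest node id):
  initial in-degrees: [3, 1, 0, 0, 1, 1]
  ready (indeg=0): [2, 3]
  pop 2: indeg[5]->0 | ready=[3, 5] | order so far=[2]
  pop 3: indeg[0]->2; indeg[1]->0; indeg[4]->0 | ready=[1, 4, 5] | order so far=[2, 3]
  pop 1: no out-edges | ready=[4, 5] | order so far=[2, 3, 1]
  pop 4: indeg[0]->1 | ready=[5] | order so far=[2, 3, 1, 4]
  pop 5: indeg[0]->0 | ready=[0] | order so far=[2, 3, 1, 4, 5]
  pop 0: no out-edges | ready=[] | order so far=[2, 3, 1, 4, 5, 0]
  Result: [2, 3, 1, 4, 5, 0]

Answer: [2, 3, 1, 4, 5, 0]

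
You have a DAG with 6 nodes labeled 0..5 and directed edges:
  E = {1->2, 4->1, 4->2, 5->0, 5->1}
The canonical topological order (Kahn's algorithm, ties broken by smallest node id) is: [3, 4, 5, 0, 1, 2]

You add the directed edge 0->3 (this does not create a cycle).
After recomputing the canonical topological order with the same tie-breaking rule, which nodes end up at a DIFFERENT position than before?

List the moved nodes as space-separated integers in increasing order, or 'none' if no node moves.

Answer: 0 1 2 3 4 5

Derivation:
Old toposort: [3, 4, 5, 0, 1, 2]
Added edge 0->3
Recompute Kahn (smallest-id tiebreak):
  initial in-degrees: [1, 2, 2, 1, 0, 0]
  ready (indeg=0): [4, 5]
  pop 4: indeg[1]->1; indeg[2]->1 | ready=[5] | order so far=[4]
  pop 5: indeg[0]->0; indeg[1]->0 | ready=[0, 1] | order so far=[4, 5]
  pop 0: indeg[3]->0 | ready=[1, 3] | order so far=[4, 5, 0]
  pop 1: indeg[2]->0 | ready=[2, 3] | order so far=[4, 5, 0, 1]
  pop 2: no out-edges | ready=[3] | order so far=[4, 5, 0, 1, 2]
  pop 3: no out-edges | ready=[] | order so far=[4, 5, 0, 1, 2, 3]
New canonical toposort: [4, 5, 0, 1, 2, 3]
Compare positions:
  Node 0: index 3 -> 2 (moved)
  Node 1: index 4 -> 3 (moved)
  Node 2: index 5 -> 4 (moved)
  Node 3: index 0 -> 5 (moved)
  Node 4: index 1 -> 0 (moved)
  Node 5: index 2 -> 1 (moved)
Nodes that changed position: 0 1 2 3 4 5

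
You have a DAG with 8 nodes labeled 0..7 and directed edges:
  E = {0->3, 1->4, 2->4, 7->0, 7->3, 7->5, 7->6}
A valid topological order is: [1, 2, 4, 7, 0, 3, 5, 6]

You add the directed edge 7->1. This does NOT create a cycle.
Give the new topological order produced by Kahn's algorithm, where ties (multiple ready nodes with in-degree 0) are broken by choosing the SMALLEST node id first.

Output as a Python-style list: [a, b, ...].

Answer: [2, 7, 0, 1, 3, 4, 5, 6]

Derivation:
Old toposort: [1, 2, 4, 7, 0, 3, 5, 6]
Added edge: 7->1
Position of 7 (3) > position of 1 (0). Must reorder: 7 must now come before 1.
Run Kahn's algorithm (break ties by smallest node id):
  initial in-degrees: [1, 1, 0, 2, 2, 1, 1, 0]
  ready (indeg=0): [2, 7]
  pop 2: indeg[4]->1 | ready=[7] | order so far=[2]
  pop 7: indeg[0]->0; indeg[1]->0; indeg[3]->1; indeg[5]->0; indeg[6]->0 | ready=[0, 1, 5, 6] | order so far=[2, 7]
  pop 0: indeg[3]->0 | ready=[1, 3, 5, 6] | order so far=[2, 7, 0]
  pop 1: indeg[4]->0 | ready=[3, 4, 5, 6] | order so far=[2, 7, 0, 1]
  pop 3: no out-edges | ready=[4, 5, 6] | order so far=[2, 7, 0, 1, 3]
  pop 4: no out-edges | ready=[5, 6] | order so far=[2, 7, 0, 1, 3, 4]
  pop 5: no out-edges | ready=[6] | order so far=[2, 7, 0, 1, 3, 4, 5]
  pop 6: no out-edges | ready=[] | order so far=[2, 7, 0, 1, 3, 4, 5, 6]
  Result: [2, 7, 0, 1, 3, 4, 5, 6]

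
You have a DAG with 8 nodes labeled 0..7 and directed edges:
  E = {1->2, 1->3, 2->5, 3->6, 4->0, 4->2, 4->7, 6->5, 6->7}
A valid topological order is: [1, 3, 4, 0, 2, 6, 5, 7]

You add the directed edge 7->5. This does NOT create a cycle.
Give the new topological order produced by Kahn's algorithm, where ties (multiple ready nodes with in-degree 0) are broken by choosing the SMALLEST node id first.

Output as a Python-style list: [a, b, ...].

Old toposort: [1, 3, 4, 0, 2, 6, 5, 7]
Added edge: 7->5
Position of 7 (7) > position of 5 (6). Must reorder: 7 must now come before 5.
Run Kahn's algorithm (break ties by smallest node id):
  initial in-degrees: [1, 0, 2, 1, 0, 3, 1, 2]
  ready (indeg=0): [1, 4]
  pop 1: indeg[2]->1; indeg[3]->0 | ready=[3, 4] | order so far=[1]
  pop 3: indeg[6]->0 | ready=[4, 6] | order so far=[1, 3]
  pop 4: indeg[0]->0; indeg[2]->0; indeg[7]->1 | ready=[0, 2, 6] | order so far=[1, 3, 4]
  pop 0: no out-edges | ready=[2, 6] | order so far=[1, 3, 4, 0]
  pop 2: indeg[5]->2 | ready=[6] | order so far=[1, 3, 4, 0, 2]
  pop 6: indeg[5]->1; indeg[7]->0 | ready=[7] | order so far=[1, 3, 4, 0, 2, 6]
  pop 7: indeg[5]->0 | ready=[5] | order so far=[1, 3, 4, 0, 2, 6, 7]
  pop 5: no out-edges | ready=[] | order so far=[1, 3, 4, 0, 2, 6, 7, 5]
  Result: [1, 3, 4, 0, 2, 6, 7, 5]

Answer: [1, 3, 4, 0, 2, 6, 7, 5]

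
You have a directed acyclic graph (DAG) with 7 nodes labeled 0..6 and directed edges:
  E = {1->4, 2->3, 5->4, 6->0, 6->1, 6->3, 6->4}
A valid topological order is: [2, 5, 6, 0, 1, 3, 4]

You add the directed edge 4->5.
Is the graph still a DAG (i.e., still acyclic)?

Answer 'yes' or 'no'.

Given toposort: [2, 5, 6, 0, 1, 3, 4]
Position of 4: index 6; position of 5: index 1
New edge 4->5: backward (u after v in old order)
Backward edge: old toposort is now invalid. Check if this creates a cycle.
Does 5 already reach 4? Reachable from 5: [4, 5]. YES -> cycle!
Still a DAG? no

Answer: no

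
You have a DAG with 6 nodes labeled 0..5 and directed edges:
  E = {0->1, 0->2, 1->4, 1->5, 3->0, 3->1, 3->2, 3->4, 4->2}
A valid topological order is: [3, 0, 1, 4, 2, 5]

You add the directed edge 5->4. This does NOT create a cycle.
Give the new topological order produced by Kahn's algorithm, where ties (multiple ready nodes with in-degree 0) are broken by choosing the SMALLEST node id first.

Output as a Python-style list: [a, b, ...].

Old toposort: [3, 0, 1, 4, 2, 5]
Added edge: 5->4
Position of 5 (5) > position of 4 (3). Must reorder: 5 must now come before 4.
Run Kahn's algorithm (break ties by smallest node id):
  initial in-degrees: [1, 2, 3, 0, 3, 1]
  ready (indeg=0): [3]
  pop 3: indeg[0]->0; indeg[1]->1; indeg[2]->2; indeg[4]->2 | ready=[0] | order so far=[3]
  pop 0: indeg[1]->0; indeg[2]->1 | ready=[1] | order so far=[3, 0]
  pop 1: indeg[4]->1; indeg[5]->0 | ready=[5] | order so far=[3, 0, 1]
  pop 5: indeg[4]->0 | ready=[4] | order so far=[3, 0, 1, 5]
  pop 4: indeg[2]->0 | ready=[2] | order so far=[3, 0, 1, 5, 4]
  pop 2: no out-edges | ready=[] | order so far=[3, 0, 1, 5, 4, 2]
  Result: [3, 0, 1, 5, 4, 2]

Answer: [3, 0, 1, 5, 4, 2]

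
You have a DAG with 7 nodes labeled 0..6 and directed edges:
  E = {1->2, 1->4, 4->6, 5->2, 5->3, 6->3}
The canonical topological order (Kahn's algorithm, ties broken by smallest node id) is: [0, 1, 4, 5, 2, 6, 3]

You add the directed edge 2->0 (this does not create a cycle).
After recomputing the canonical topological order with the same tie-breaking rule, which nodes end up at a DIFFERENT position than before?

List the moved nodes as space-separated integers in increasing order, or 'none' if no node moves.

Answer: 0 1 2 4 5

Derivation:
Old toposort: [0, 1, 4, 5, 2, 6, 3]
Added edge 2->0
Recompute Kahn (smallest-id tiebreak):
  initial in-degrees: [1, 0, 2, 2, 1, 0, 1]
  ready (indeg=0): [1, 5]
  pop 1: indeg[2]->1; indeg[4]->0 | ready=[4, 5] | order so far=[1]
  pop 4: indeg[6]->0 | ready=[5, 6] | order so far=[1, 4]
  pop 5: indeg[2]->0; indeg[3]->1 | ready=[2, 6] | order so far=[1, 4, 5]
  pop 2: indeg[0]->0 | ready=[0, 6] | order so far=[1, 4, 5, 2]
  pop 0: no out-edges | ready=[6] | order so far=[1, 4, 5, 2, 0]
  pop 6: indeg[3]->0 | ready=[3] | order so far=[1, 4, 5, 2, 0, 6]
  pop 3: no out-edges | ready=[] | order so far=[1, 4, 5, 2, 0, 6, 3]
New canonical toposort: [1, 4, 5, 2, 0, 6, 3]
Compare positions:
  Node 0: index 0 -> 4 (moved)
  Node 1: index 1 -> 0 (moved)
  Node 2: index 4 -> 3 (moved)
  Node 3: index 6 -> 6 (same)
  Node 4: index 2 -> 1 (moved)
  Node 5: index 3 -> 2 (moved)
  Node 6: index 5 -> 5 (same)
Nodes that changed position: 0 1 2 4 5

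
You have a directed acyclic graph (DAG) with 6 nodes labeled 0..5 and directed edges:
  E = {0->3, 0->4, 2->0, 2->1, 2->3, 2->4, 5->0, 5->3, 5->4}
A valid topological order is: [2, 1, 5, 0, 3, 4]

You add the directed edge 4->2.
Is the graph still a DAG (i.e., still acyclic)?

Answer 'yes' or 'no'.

Answer: no

Derivation:
Given toposort: [2, 1, 5, 0, 3, 4]
Position of 4: index 5; position of 2: index 0
New edge 4->2: backward (u after v in old order)
Backward edge: old toposort is now invalid. Check if this creates a cycle.
Does 2 already reach 4? Reachable from 2: [0, 1, 2, 3, 4]. YES -> cycle!
Still a DAG? no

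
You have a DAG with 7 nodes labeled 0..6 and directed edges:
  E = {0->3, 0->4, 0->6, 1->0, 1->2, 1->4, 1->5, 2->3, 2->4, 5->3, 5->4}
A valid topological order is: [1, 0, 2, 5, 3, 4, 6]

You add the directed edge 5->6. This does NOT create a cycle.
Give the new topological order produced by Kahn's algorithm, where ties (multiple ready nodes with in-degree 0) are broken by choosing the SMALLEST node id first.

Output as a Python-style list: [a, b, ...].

Answer: [1, 0, 2, 5, 3, 4, 6]

Derivation:
Old toposort: [1, 0, 2, 5, 3, 4, 6]
Added edge: 5->6
Position of 5 (3) < position of 6 (6). Old order still valid.
Run Kahn's algorithm (break ties by smallest node id):
  initial in-degrees: [1, 0, 1, 3, 4, 1, 2]
  ready (indeg=0): [1]
  pop 1: indeg[0]->0; indeg[2]->0; indeg[4]->3; indeg[5]->0 | ready=[0, 2, 5] | order so far=[1]
  pop 0: indeg[3]->2; indeg[4]->2; indeg[6]->1 | ready=[2, 5] | order so far=[1, 0]
  pop 2: indeg[3]->1; indeg[4]->1 | ready=[5] | order so far=[1, 0, 2]
  pop 5: indeg[3]->0; indeg[4]->0; indeg[6]->0 | ready=[3, 4, 6] | order so far=[1, 0, 2, 5]
  pop 3: no out-edges | ready=[4, 6] | order so far=[1, 0, 2, 5, 3]
  pop 4: no out-edges | ready=[6] | order so far=[1, 0, 2, 5, 3, 4]
  pop 6: no out-edges | ready=[] | order so far=[1, 0, 2, 5, 3, 4, 6]
  Result: [1, 0, 2, 5, 3, 4, 6]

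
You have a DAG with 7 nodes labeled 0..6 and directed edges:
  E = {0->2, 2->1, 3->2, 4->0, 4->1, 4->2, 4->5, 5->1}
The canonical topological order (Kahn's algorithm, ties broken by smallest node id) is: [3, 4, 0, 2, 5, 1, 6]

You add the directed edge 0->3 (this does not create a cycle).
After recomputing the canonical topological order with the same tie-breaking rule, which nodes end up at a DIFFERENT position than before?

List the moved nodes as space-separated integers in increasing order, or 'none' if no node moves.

Answer: 0 3 4

Derivation:
Old toposort: [3, 4, 0, 2, 5, 1, 6]
Added edge 0->3
Recompute Kahn (smallest-id tiebreak):
  initial in-degrees: [1, 3, 3, 1, 0, 1, 0]
  ready (indeg=0): [4, 6]
  pop 4: indeg[0]->0; indeg[1]->2; indeg[2]->2; indeg[5]->0 | ready=[0, 5, 6] | order so far=[4]
  pop 0: indeg[2]->1; indeg[3]->0 | ready=[3, 5, 6] | order so far=[4, 0]
  pop 3: indeg[2]->0 | ready=[2, 5, 6] | order so far=[4, 0, 3]
  pop 2: indeg[1]->1 | ready=[5, 6] | order so far=[4, 0, 3, 2]
  pop 5: indeg[1]->0 | ready=[1, 6] | order so far=[4, 0, 3, 2, 5]
  pop 1: no out-edges | ready=[6] | order so far=[4, 0, 3, 2, 5, 1]
  pop 6: no out-edges | ready=[] | order so far=[4, 0, 3, 2, 5, 1, 6]
New canonical toposort: [4, 0, 3, 2, 5, 1, 6]
Compare positions:
  Node 0: index 2 -> 1 (moved)
  Node 1: index 5 -> 5 (same)
  Node 2: index 3 -> 3 (same)
  Node 3: index 0 -> 2 (moved)
  Node 4: index 1 -> 0 (moved)
  Node 5: index 4 -> 4 (same)
  Node 6: index 6 -> 6 (same)
Nodes that changed position: 0 3 4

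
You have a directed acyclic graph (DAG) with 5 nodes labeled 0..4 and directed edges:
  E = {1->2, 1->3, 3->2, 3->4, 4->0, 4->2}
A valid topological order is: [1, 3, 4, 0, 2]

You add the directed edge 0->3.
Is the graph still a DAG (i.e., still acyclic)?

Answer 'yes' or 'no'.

Given toposort: [1, 3, 4, 0, 2]
Position of 0: index 3; position of 3: index 1
New edge 0->3: backward (u after v in old order)
Backward edge: old toposort is now invalid. Check if this creates a cycle.
Does 3 already reach 0? Reachable from 3: [0, 2, 3, 4]. YES -> cycle!
Still a DAG? no

Answer: no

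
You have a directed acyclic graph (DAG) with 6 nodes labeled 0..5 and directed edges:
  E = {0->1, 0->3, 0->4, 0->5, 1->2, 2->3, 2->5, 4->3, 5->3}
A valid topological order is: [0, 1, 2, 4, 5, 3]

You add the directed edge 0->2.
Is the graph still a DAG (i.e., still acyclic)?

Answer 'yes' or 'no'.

Given toposort: [0, 1, 2, 4, 5, 3]
Position of 0: index 0; position of 2: index 2
New edge 0->2: forward
Forward edge: respects the existing order. Still a DAG, same toposort still valid.
Still a DAG? yes

Answer: yes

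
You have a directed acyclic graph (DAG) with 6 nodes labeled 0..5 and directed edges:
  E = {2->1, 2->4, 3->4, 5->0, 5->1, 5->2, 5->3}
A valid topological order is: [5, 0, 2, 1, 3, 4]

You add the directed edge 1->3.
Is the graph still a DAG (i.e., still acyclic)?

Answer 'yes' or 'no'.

Given toposort: [5, 0, 2, 1, 3, 4]
Position of 1: index 3; position of 3: index 4
New edge 1->3: forward
Forward edge: respects the existing order. Still a DAG, same toposort still valid.
Still a DAG? yes

Answer: yes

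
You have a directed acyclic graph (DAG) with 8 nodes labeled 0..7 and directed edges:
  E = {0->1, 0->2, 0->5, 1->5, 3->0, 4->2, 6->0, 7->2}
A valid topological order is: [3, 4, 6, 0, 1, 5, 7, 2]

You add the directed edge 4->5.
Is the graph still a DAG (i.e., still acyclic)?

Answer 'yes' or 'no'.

Answer: yes

Derivation:
Given toposort: [3, 4, 6, 0, 1, 5, 7, 2]
Position of 4: index 1; position of 5: index 5
New edge 4->5: forward
Forward edge: respects the existing order. Still a DAG, same toposort still valid.
Still a DAG? yes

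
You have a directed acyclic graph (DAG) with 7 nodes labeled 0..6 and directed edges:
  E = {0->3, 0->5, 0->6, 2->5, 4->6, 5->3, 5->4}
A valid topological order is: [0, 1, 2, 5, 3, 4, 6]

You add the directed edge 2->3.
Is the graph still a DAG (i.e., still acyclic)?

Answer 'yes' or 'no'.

Given toposort: [0, 1, 2, 5, 3, 4, 6]
Position of 2: index 2; position of 3: index 4
New edge 2->3: forward
Forward edge: respects the existing order. Still a DAG, same toposort still valid.
Still a DAG? yes

Answer: yes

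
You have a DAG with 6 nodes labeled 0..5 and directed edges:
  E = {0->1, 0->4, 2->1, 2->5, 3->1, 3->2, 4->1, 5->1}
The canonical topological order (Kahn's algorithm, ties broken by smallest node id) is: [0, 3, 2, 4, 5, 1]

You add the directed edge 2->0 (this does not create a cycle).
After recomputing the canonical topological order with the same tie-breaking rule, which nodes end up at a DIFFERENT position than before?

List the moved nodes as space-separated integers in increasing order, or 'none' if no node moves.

Old toposort: [0, 3, 2, 4, 5, 1]
Added edge 2->0
Recompute Kahn (smallest-id tiebreak):
  initial in-degrees: [1, 5, 1, 0, 1, 1]
  ready (indeg=0): [3]
  pop 3: indeg[1]->4; indeg[2]->0 | ready=[2] | order so far=[3]
  pop 2: indeg[0]->0; indeg[1]->3; indeg[5]->0 | ready=[0, 5] | order so far=[3, 2]
  pop 0: indeg[1]->2; indeg[4]->0 | ready=[4, 5] | order so far=[3, 2, 0]
  pop 4: indeg[1]->1 | ready=[5] | order so far=[3, 2, 0, 4]
  pop 5: indeg[1]->0 | ready=[1] | order so far=[3, 2, 0, 4, 5]
  pop 1: no out-edges | ready=[] | order so far=[3, 2, 0, 4, 5, 1]
New canonical toposort: [3, 2, 0, 4, 5, 1]
Compare positions:
  Node 0: index 0 -> 2 (moved)
  Node 1: index 5 -> 5 (same)
  Node 2: index 2 -> 1 (moved)
  Node 3: index 1 -> 0 (moved)
  Node 4: index 3 -> 3 (same)
  Node 5: index 4 -> 4 (same)
Nodes that changed position: 0 2 3

Answer: 0 2 3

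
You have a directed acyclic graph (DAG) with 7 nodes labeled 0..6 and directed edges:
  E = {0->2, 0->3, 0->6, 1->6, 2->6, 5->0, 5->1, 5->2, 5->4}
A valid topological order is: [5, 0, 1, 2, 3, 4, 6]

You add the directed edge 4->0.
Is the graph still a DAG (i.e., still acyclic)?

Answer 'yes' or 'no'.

Answer: yes

Derivation:
Given toposort: [5, 0, 1, 2, 3, 4, 6]
Position of 4: index 5; position of 0: index 1
New edge 4->0: backward (u after v in old order)
Backward edge: old toposort is now invalid. Check if this creates a cycle.
Does 0 already reach 4? Reachable from 0: [0, 2, 3, 6]. NO -> still a DAG (reorder needed).
Still a DAG? yes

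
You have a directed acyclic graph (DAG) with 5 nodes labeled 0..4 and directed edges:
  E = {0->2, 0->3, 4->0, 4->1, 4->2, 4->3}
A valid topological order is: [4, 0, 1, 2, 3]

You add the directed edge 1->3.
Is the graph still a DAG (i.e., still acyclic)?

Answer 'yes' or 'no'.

Given toposort: [4, 0, 1, 2, 3]
Position of 1: index 2; position of 3: index 4
New edge 1->3: forward
Forward edge: respects the existing order. Still a DAG, same toposort still valid.
Still a DAG? yes

Answer: yes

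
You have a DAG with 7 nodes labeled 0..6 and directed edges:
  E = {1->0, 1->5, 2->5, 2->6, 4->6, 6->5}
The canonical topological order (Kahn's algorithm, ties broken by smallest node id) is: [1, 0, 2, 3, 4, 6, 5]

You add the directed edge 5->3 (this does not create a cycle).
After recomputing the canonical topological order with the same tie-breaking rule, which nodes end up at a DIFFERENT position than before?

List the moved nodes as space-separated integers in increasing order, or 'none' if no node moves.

Answer: 3 4 5 6

Derivation:
Old toposort: [1, 0, 2, 3, 4, 6, 5]
Added edge 5->3
Recompute Kahn (smallest-id tiebreak):
  initial in-degrees: [1, 0, 0, 1, 0, 3, 2]
  ready (indeg=0): [1, 2, 4]
  pop 1: indeg[0]->0; indeg[5]->2 | ready=[0, 2, 4] | order so far=[1]
  pop 0: no out-edges | ready=[2, 4] | order so far=[1, 0]
  pop 2: indeg[5]->1; indeg[6]->1 | ready=[4] | order so far=[1, 0, 2]
  pop 4: indeg[6]->0 | ready=[6] | order so far=[1, 0, 2, 4]
  pop 6: indeg[5]->0 | ready=[5] | order so far=[1, 0, 2, 4, 6]
  pop 5: indeg[3]->0 | ready=[3] | order so far=[1, 0, 2, 4, 6, 5]
  pop 3: no out-edges | ready=[] | order so far=[1, 0, 2, 4, 6, 5, 3]
New canonical toposort: [1, 0, 2, 4, 6, 5, 3]
Compare positions:
  Node 0: index 1 -> 1 (same)
  Node 1: index 0 -> 0 (same)
  Node 2: index 2 -> 2 (same)
  Node 3: index 3 -> 6 (moved)
  Node 4: index 4 -> 3 (moved)
  Node 5: index 6 -> 5 (moved)
  Node 6: index 5 -> 4 (moved)
Nodes that changed position: 3 4 5 6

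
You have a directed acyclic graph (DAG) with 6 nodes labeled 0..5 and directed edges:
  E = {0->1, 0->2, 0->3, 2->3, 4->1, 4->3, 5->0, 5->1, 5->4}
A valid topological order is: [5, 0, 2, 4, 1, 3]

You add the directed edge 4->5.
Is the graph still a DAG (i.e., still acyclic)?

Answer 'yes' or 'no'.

Answer: no

Derivation:
Given toposort: [5, 0, 2, 4, 1, 3]
Position of 4: index 3; position of 5: index 0
New edge 4->5: backward (u after v in old order)
Backward edge: old toposort is now invalid. Check if this creates a cycle.
Does 5 already reach 4? Reachable from 5: [0, 1, 2, 3, 4, 5]. YES -> cycle!
Still a DAG? no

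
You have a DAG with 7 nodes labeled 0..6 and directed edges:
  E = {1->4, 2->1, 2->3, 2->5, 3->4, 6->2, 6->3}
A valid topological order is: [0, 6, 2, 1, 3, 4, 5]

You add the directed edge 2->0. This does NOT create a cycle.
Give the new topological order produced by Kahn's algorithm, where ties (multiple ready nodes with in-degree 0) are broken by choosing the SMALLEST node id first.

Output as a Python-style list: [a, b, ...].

Old toposort: [0, 6, 2, 1, 3, 4, 5]
Added edge: 2->0
Position of 2 (2) > position of 0 (0). Must reorder: 2 must now come before 0.
Run Kahn's algorithm (break ties by smallest node id):
  initial in-degrees: [1, 1, 1, 2, 2, 1, 0]
  ready (indeg=0): [6]
  pop 6: indeg[2]->0; indeg[3]->1 | ready=[2] | order so far=[6]
  pop 2: indeg[0]->0; indeg[1]->0; indeg[3]->0; indeg[5]->0 | ready=[0, 1, 3, 5] | order so far=[6, 2]
  pop 0: no out-edges | ready=[1, 3, 5] | order so far=[6, 2, 0]
  pop 1: indeg[4]->1 | ready=[3, 5] | order so far=[6, 2, 0, 1]
  pop 3: indeg[4]->0 | ready=[4, 5] | order so far=[6, 2, 0, 1, 3]
  pop 4: no out-edges | ready=[5] | order so far=[6, 2, 0, 1, 3, 4]
  pop 5: no out-edges | ready=[] | order so far=[6, 2, 0, 1, 3, 4, 5]
  Result: [6, 2, 0, 1, 3, 4, 5]

Answer: [6, 2, 0, 1, 3, 4, 5]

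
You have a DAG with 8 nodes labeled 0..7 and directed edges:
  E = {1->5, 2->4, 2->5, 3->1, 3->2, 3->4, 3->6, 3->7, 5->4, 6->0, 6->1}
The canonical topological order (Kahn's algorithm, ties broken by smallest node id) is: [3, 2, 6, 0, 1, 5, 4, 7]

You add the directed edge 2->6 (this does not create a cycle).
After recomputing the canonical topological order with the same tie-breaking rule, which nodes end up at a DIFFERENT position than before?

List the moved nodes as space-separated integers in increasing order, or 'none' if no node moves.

Answer: none

Derivation:
Old toposort: [3, 2, 6, 0, 1, 5, 4, 7]
Added edge 2->6
Recompute Kahn (smallest-id tiebreak):
  initial in-degrees: [1, 2, 1, 0, 3, 2, 2, 1]
  ready (indeg=0): [3]
  pop 3: indeg[1]->1; indeg[2]->0; indeg[4]->2; indeg[6]->1; indeg[7]->0 | ready=[2, 7] | order so far=[3]
  pop 2: indeg[4]->1; indeg[5]->1; indeg[6]->0 | ready=[6, 7] | order so far=[3, 2]
  pop 6: indeg[0]->0; indeg[1]->0 | ready=[0, 1, 7] | order so far=[3, 2, 6]
  pop 0: no out-edges | ready=[1, 7] | order so far=[3, 2, 6, 0]
  pop 1: indeg[5]->0 | ready=[5, 7] | order so far=[3, 2, 6, 0, 1]
  pop 5: indeg[4]->0 | ready=[4, 7] | order so far=[3, 2, 6, 0, 1, 5]
  pop 4: no out-edges | ready=[7] | order so far=[3, 2, 6, 0, 1, 5, 4]
  pop 7: no out-edges | ready=[] | order so far=[3, 2, 6, 0, 1, 5, 4, 7]
New canonical toposort: [3, 2, 6, 0, 1, 5, 4, 7]
Compare positions:
  Node 0: index 3 -> 3 (same)
  Node 1: index 4 -> 4 (same)
  Node 2: index 1 -> 1 (same)
  Node 3: index 0 -> 0 (same)
  Node 4: index 6 -> 6 (same)
  Node 5: index 5 -> 5 (same)
  Node 6: index 2 -> 2 (same)
  Node 7: index 7 -> 7 (same)
Nodes that changed position: none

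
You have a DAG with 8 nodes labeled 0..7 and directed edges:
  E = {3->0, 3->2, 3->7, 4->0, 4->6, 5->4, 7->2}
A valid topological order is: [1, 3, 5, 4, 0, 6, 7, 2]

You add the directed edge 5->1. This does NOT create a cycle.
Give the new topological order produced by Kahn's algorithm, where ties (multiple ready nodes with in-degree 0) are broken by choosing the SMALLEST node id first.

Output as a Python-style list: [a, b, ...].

Old toposort: [1, 3, 5, 4, 0, 6, 7, 2]
Added edge: 5->1
Position of 5 (2) > position of 1 (0). Must reorder: 5 must now come before 1.
Run Kahn's algorithm (break ties by smallest node id):
  initial in-degrees: [2, 1, 2, 0, 1, 0, 1, 1]
  ready (indeg=0): [3, 5]
  pop 3: indeg[0]->1; indeg[2]->1; indeg[7]->0 | ready=[5, 7] | order so far=[3]
  pop 5: indeg[1]->0; indeg[4]->0 | ready=[1, 4, 7] | order so far=[3, 5]
  pop 1: no out-edges | ready=[4, 7] | order so far=[3, 5, 1]
  pop 4: indeg[0]->0; indeg[6]->0 | ready=[0, 6, 7] | order so far=[3, 5, 1, 4]
  pop 0: no out-edges | ready=[6, 7] | order so far=[3, 5, 1, 4, 0]
  pop 6: no out-edges | ready=[7] | order so far=[3, 5, 1, 4, 0, 6]
  pop 7: indeg[2]->0 | ready=[2] | order so far=[3, 5, 1, 4, 0, 6, 7]
  pop 2: no out-edges | ready=[] | order so far=[3, 5, 1, 4, 0, 6, 7, 2]
  Result: [3, 5, 1, 4, 0, 6, 7, 2]

Answer: [3, 5, 1, 4, 0, 6, 7, 2]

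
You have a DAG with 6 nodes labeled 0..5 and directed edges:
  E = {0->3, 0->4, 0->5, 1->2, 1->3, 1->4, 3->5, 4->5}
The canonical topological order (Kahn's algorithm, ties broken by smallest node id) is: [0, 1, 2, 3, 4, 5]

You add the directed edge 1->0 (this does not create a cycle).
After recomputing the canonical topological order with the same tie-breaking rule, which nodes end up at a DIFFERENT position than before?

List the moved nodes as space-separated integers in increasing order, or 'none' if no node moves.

Old toposort: [0, 1, 2, 3, 4, 5]
Added edge 1->0
Recompute Kahn (smallest-id tiebreak):
  initial in-degrees: [1, 0, 1, 2, 2, 3]
  ready (indeg=0): [1]
  pop 1: indeg[0]->0; indeg[2]->0; indeg[3]->1; indeg[4]->1 | ready=[0, 2] | order so far=[1]
  pop 0: indeg[3]->0; indeg[4]->0; indeg[5]->2 | ready=[2, 3, 4] | order so far=[1, 0]
  pop 2: no out-edges | ready=[3, 4] | order so far=[1, 0, 2]
  pop 3: indeg[5]->1 | ready=[4] | order so far=[1, 0, 2, 3]
  pop 4: indeg[5]->0 | ready=[5] | order so far=[1, 0, 2, 3, 4]
  pop 5: no out-edges | ready=[] | order so far=[1, 0, 2, 3, 4, 5]
New canonical toposort: [1, 0, 2, 3, 4, 5]
Compare positions:
  Node 0: index 0 -> 1 (moved)
  Node 1: index 1 -> 0 (moved)
  Node 2: index 2 -> 2 (same)
  Node 3: index 3 -> 3 (same)
  Node 4: index 4 -> 4 (same)
  Node 5: index 5 -> 5 (same)
Nodes that changed position: 0 1

Answer: 0 1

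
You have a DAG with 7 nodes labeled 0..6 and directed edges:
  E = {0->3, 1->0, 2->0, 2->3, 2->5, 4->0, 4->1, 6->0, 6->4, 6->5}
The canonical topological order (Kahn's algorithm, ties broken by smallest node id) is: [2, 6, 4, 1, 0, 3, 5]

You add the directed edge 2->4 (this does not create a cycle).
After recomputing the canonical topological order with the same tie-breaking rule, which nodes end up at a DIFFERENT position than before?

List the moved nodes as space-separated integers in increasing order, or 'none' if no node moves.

Answer: none

Derivation:
Old toposort: [2, 6, 4, 1, 0, 3, 5]
Added edge 2->4
Recompute Kahn (smallest-id tiebreak):
  initial in-degrees: [4, 1, 0, 2, 2, 2, 0]
  ready (indeg=0): [2, 6]
  pop 2: indeg[0]->3; indeg[3]->1; indeg[4]->1; indeg[5]->1 | ready=[6] | order so far=[2]
  pop 6: indeg[0]->2; indeg[4]->0; indeg[5]->0 | ready=[4, 5] | order so far=[2, 6]
  pop 4: indeg[0]->1; indeg[1]->0 | ready=[1, 5] | order so far=[2, 6, 4]
  pop 1: indeg[0]->0 | ready=[0, 5] | order so far=[2, 6, 4, 1]
  pop 0: indeg[3]->0 | ready=[3, 5] | order so far=[2, 6, 4, 1, 0]
  pop 3: no out-edges | ready=[5] | order so far=[2, 6, 4, 1, 0, 3]
  pop 5: no out-edges | ready=[] | order so far=[2, 6, 4, 1, 0, 3, 5]
New canonical toposort: [2, 6, 4, 1, 0, 3, 5]
Compare positions:
  Node 0: index 4 -> 4 (same)
  Node 1: index 3 -> 3 (same)
  Node 2: index 0 -> 0 (same)
  Node 3: index 5 -> 5 (same)
  Node 4: index 2 -> 2 (same)
  Node 5: index 6 -> 6 (same)
  Node 6: index 1 -> 1 (same)
Nodes that changed position: none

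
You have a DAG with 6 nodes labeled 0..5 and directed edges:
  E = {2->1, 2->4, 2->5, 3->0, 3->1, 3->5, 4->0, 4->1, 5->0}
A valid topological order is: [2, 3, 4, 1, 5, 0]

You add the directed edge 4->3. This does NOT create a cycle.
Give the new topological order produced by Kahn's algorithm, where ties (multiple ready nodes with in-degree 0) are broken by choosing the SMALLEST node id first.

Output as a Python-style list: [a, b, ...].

Old toposort: [2, 3, 4, 1, 5, 0]
Added edge: 4->3
Position of 4 (2) > position of 3 (1). Must reorder: 4 must now come before 3.
Run Kahn's algorithm (break ties by smallest node id):
  initial in-degrees: [3, 3, 0, 1, 1, 2]
  ready (indeg=0): [2]
  pop 2: indeg[1]->2; indeg[4]->0; indeg[5]->1 | ready=[4] | order so far=[2]
  pop 4: indeg[0]->2; indeg[1]->1; indeg[3]->0 | ready=[3] | order so far=[2, 4]
  pop 3: indeg[0]->1; indeg[1]->0; indeg[5]->0 | ready=[1, 5] | order so far=[2, 4, 3]
  pop 1: no out-edges | ready=[5] | order so far=[2, 4, 3, 1]
  pop 5: indeg[0]->0 | ready=[0] | order so far=[2, 4, 3, 1, 5]
  pop 0: no out-edges | ready=[] | order so far=[2, 4, 3, 1, 5, 0]
  Result: [2, 4, 3, 1, 5, 0]

Answer: [2, 4, 3, 1, 5, 0]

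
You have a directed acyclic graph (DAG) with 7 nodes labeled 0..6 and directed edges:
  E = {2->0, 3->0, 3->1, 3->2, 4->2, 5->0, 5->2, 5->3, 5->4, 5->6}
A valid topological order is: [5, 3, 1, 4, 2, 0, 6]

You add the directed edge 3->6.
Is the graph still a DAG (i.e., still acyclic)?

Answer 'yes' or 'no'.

Given toposort: [5, 3, 1, 4, 2, 0, 6]
Position of 3: index 1; position of 6: index 6
New edge 3->6: forward
Forward edge: respects the existing order. Still a DAG, same toposort still valid.
Still a DAG? yes

Answer: yes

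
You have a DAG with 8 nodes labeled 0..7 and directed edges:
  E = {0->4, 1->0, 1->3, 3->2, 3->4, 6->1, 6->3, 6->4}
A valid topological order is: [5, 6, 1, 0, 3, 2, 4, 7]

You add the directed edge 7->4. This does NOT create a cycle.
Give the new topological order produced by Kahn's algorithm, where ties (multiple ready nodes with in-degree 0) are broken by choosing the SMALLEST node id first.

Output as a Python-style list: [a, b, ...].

Answer: [5, 6, 1, 0, 3, 2, 7, 4]

Derivation:
Old toposort: [5, 6, 1, 0, 3, 2, 4, 7]
Added edge: 7->4
Position of 7 (7) > position of 4 (6). Must reorder: 7 must now come before 4.
Run Kahn's algorithm (break ties by smallest node id):
  initial in-degrees: [1, 1, 1, 2, 4, 0, 0, 0]
  ready (indeg=0): [5, 6, 7]
  pop 5: no out-edges | ready=[6, 7] | order so far=[5]
  pop 6: indeg[1]->0; indeg[3]->1; indeg[4]->3 | ready=[1, 7] | order so far=[5, 6]
  pop 1: indeg[0]->0; indeg[3]->0 | ready=[0, 3, 7] | order so far=[5, 6, 1]
  pop 0: indeg[4]->2 | ready=[3, 7] | order so far=[5, 6, 1, 0]
  pop 3: indeg[2]->0; indeg[4]->1 | ready=[2, 7] | order so far=[5, 6, 1, 0, 3]
  pop 2: no out-edges | ready=[7] | order so far=[5, 6, 1, 0, 3, 2]
  pop 7: indeg[4]->0 | ready=[4] | order so far=[5, 6, 1, 0, 3, 2, 7]
  pop 4: no out-edges | ready=[] | order so far=[5, 6, 1, 0, 3, 2, 7, 4]
  Result: [5, 6, 1, 0, 3, 2, 7, 4]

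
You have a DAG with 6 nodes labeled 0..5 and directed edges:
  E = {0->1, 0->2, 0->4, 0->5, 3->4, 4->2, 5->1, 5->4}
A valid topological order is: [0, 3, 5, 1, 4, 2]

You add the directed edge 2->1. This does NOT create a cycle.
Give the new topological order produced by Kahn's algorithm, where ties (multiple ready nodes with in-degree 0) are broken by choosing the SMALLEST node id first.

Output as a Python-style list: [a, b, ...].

Answer: [0, 3, 5, 4, 2, 1]

Derivation:
Old toposort: [0, 3, 5, 1, 4, 2]
Added edge: 2->1
Position of 2 (5) > position of 1 (3). Must reorder: 2 must now come before 1.
Run Kahn's algorithm (break ties by smallest node id):
  initial in-degrees: [0, 3, 2, 0, 3, 1]
  ready (indeg=0): [0, 3]
  pop 0: indeg[1]->2; indeg[2]->1; indeg[4]->2; indeg[5]->0 | ready=[3, 5] | order so far=[0]
  pop 3: indeg[4]->1 | ready=[5] | order so far=[0, 3]
  pop 5: indeg[1]->1; indeg[4]->0 | ready=[4] | order so far=[0, 3, 5]
  pop 4: indeg[2]->0 | ready=[2] | order so far=[0, 3, 5, 4]
  pop 2: indeg[1]->0 | ready=[1] | order so far=[0, 3, 5, 4, 2]
  pop 1: no out-edges | ready=[] | order so far=[0, 3, 5, 4, 2, 1]
  Result: [0, 3, 5, 4, 2, 1]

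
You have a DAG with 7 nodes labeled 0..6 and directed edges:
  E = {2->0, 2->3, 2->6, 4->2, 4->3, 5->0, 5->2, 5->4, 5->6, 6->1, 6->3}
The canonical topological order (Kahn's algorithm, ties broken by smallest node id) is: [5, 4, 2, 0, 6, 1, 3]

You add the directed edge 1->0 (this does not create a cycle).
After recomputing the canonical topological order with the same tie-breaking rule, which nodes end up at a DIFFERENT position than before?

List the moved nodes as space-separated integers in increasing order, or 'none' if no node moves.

Old toposort: [5, 4, 2, 0, 6, 1, 3]
Added edge 1->0
Recompute Kahn (smallest-id tiebreak):
  initial in-degrees: [3, 1, 2, 3, 1, 0, 2]
  ready (indeg=0): [5]
  pop 5: indeg[0]->2; indeg[2]->1; indeg[4]->0; indeg[6]->1 | ready=[4] | order so far=[5]
  pop 4: indeg[2]->0; indeg[3]->2 | ready=[2] | order so far=[5, 4]
  pop 2: indeg[0]->1; indeg[3]->1; indeg[6]->0 | ready=[6] | order so far=[5, 4, 2]
  pop 6: indeg[1]->0; indeg[3]->0 | ready=[1, 3] | order so far=[5, 4, 2, 6]
  pop 1: indeg[0]->0 | ready=[0, 3] | order so far=[5, 4, 2, 6, 1]
  pop 0: no out-edges | ready=[3] | order so far=[5, 4, 2, 6, 1, 0]
  pop 3: no out-edges | ready=[] | order so far=[5, 4, 2, 6, 1, 0, 3]
New canonical toposort: [5, 4, 2, 6, 1, 0, 3]
Compare positions:
  Node 0: index 3 -> 5 (moved)
  Node 1: index 5 -> 4 (moved)
  Node 2: index 2 -> 2 (same)
  Node 3: index 6 -> 6 (same)
  Node 4: index 1 -> 1 (same)
  Node 5: index 0 -> 0 (same)
  Node 6: index 4 -> 3 (moved)
Nodes that changed position: 0 1 6

Answer: 0 1 6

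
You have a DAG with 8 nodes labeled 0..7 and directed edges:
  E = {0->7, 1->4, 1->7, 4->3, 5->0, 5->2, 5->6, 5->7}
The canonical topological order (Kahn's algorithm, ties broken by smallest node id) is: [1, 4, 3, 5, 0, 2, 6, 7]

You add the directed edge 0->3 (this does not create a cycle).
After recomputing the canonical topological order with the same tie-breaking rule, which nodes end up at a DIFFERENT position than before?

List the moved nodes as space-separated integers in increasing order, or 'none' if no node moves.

Old toposort: [1, 4, 3, 5, 0, 2, 6, 7]
Added edge 0->3
Recompute Kahn (smallest-id tiebreak):
  initial in-degrees: [1, 0, 1, 2, 1, 0, 1, 3]
  ready (indeg=0): [1, 5]
  pop 1: indeg[4]->0; indeg[7]->2 | ready=[4, 5] | order so far=[1]
  pop 4: indeg[3]->1 | ready=[5] | order so far=[1, 4]
  pop 5: indeg[0]->0; indeg[2]->0; indeg[6]->0; indeg[7]->1 | ready=[0, 2, 6] | order so far=[1, 4, 5]
  pop 0: indeg[3]->0; indeg[7]->0 | ready=[2, 3, 6, 7] | order so far=[1, 4, 5, 0]
  pop 2: no out-edges | ready=[3, 6, 7] | order so far=[1, 4, 5, 0, 2]
  pop 3: no out-edges | ready=[6, 7] | order so far=[1, 4, 5, 0, 2, 3]
  pop 6: no out-edges | ready=[7] | order so far=[1, 4, 5, 0, 2, 3, 6]
  pop 7: no out-edges | ready=[] | order so far=[1, 4, 5, 0, 2, 3, 6, 7]
New canonical toposort: [1, 4, 5, 0, 2, 3, 6, 7]
Compare positions:
  Node 0: index 4 -> 3 (moved)
  Node 1: index 0 -> 0 (same)
  Node 2: index 5 -> 4 (moved)
  Node 3: index 2 -> 5 (moved)
  Node 4: index 1 -> 1 (same)
  Node 5: index 3 -> 2 (moved)
  Node 6: index 6 -> 6 (same)
  Node 7: index 7 -> 7 (same)
Nodes that changed position: 0 2 3 5

Answer: 0 2 3 5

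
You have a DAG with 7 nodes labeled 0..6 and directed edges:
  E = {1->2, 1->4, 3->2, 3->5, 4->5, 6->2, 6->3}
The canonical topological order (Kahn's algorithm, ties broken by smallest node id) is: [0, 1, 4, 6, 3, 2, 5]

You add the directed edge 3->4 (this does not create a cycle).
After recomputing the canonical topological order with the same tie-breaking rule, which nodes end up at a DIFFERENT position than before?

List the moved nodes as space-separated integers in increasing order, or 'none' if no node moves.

Old toposort: [0, 1, 4, 6, 3, 2, 5]
Added edge 3->4
Recompute Kahn (smallest-id tiebreak):
  initial in-degrees: [0, 0, 3, 1, 2, 2, 0]
  ready (indeg=0): [0, 1, 6]
  pop 0: no out-edges | ready=[1, 6] | order so far=[0]
  pop 1: indeg[2]->2; indeg[4]->1 | ready=[6] | order so far=[0, 1]
  pop 6: indeg[2]->1; indeg[3]->0 | ready=[3] | order so far=[0, 1, 6]
  pop 3: indeg[2]->0; indeg[4]->0; indeg[5]->1 | ready=[2, 4] | order so far=[0, 1, 6, 3]
  pop 2: no out-edges | ready=[4] | order so far=[0, 1, 6, 3, 2]
  pop 4: indeg[5]->0 | ready=[5] | order so far=[0, 1, 6, 3, 2, 4]
  pop 5: no out-edges | ready=[] | order so far=[0, 1, 6, 3, 2, 4, 5]
New canonical toposort: [0, 1, 6, 3, 2, 4, 5]
Compare positions:
  Node 0: index 0 -> 0 (same)
  Node 1: index 1 -> 1 (same)
  Node 2: index 5 -> 4 (moved)
  Node 3: index 4 -> 3 (moved)
  Node 4: index 2 -> 5 (moved)
  Node 5: index 6 -> 6 (same)
  Node 6: index 3 -> 2 (moved)
Nodes that changed position: 2 3 4 6

Answer: 2 3 4 6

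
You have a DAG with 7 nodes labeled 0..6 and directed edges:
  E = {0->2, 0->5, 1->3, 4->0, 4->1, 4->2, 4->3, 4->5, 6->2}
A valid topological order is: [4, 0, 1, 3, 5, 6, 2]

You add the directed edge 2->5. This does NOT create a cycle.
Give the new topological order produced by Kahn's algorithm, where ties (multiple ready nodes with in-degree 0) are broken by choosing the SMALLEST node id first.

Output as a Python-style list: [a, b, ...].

Answer: [4, 0, 1, 3, 6, 2, 5]

Derivation:
Old toposort: [4, 0, 1, 3, 5, 6, 2]
Added edge: 2->5
Position of 2 (6) > position of 5 (4). Must reorder: 2 must now come before 5.
Run Kahn's algorithm (break ties by smallest node id):
  initial in-degrees: [1, 1, 3, 2, 0, 3, 0]
  ready (indeg=0): [4, 6]
  pop 4: indeg[0]->0; indeg[1]->0; indeg[2]->2; indeg[3]->1; indeg[5]->2 | ready=[0, 1, 6] | order so far=[4]
  pop 0: indeg[2]->1; indeg[5]->1 | ready=[1, 6] | order so far=[4, 0]
  pop 1: indeg[3]->0 | ready=[3, 6] | order so far=[4, 0, 1]
  pop 3: no out-edges | ready=[6] | order so far=[4, 0, 1, 3]
  pop 6: indeg[2]->0 | ready=[2] | order so far=[4, 0, 1, 3, 6]
  pop 2: indeg[5]->0 | ready=[5] | order so far=[4, 0, 1, 3, 6, 2]
  pop 5: no out-edges | ready=[] | order so far=[4, 0, 1, 3, 6, 2, 5]
  Result: [4, 0, 1, 3, 6, 2, 5]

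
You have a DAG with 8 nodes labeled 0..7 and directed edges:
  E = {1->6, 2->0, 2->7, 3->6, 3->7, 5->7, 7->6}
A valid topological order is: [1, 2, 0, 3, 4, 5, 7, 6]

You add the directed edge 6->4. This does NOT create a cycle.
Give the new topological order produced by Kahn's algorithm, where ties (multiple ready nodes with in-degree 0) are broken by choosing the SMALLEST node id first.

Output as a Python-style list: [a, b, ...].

Old toposort: [1, 2, 0, 3, 4, 5, 7, 6]
Added edge: 6->4
Position of 6 (7) > position of 4 (4). Must reorder: 6 must now come before 4.
Run Kahn's algorithm (break ties by smallest node id):
  initial in-degrees: [1, 0, 0, 0, 1, 0, 3, 3]
  ready (indeg=0): [1, 2, 3, 5]
  pop 1: indeg[6]->2 | ready=[2, 3, 5] | order so far=[1]
  pop 2: indeg[0]->0; indeg[7]->2 | ready=[0, 3, 5] | order so far=[1, 2]
  pop 0: no out-edges | ready=[3, 5] | order so far=[1, 2, 0]
  pop 3: indeg[6]->1; indeg[7]->1 | ready=[5] | order so far=[1, 2, 0, 3]
  pop 5: indeg[7]->0 | ready=[7] | order so far=[1, 2, 0, 3, 5]
  pop 7: indeg[6]->0 | ready=[6] | order so far=[1, 2, 0, 3, 5, 7]
  pop 6: indeg[4]->0 | ready=[4] | order so far=[1, 2, 0, 3, 5, 7, 6]
  pop 4: no out-edges | ready=[] | order so far=[1, 2, 0, 3, 5, 7, 6, 4]
  Result: [1, 2, 0, 3, 5, 7, 6, 4]

Answer: [1, 2, 0, 3, 5, 7, 6, 4]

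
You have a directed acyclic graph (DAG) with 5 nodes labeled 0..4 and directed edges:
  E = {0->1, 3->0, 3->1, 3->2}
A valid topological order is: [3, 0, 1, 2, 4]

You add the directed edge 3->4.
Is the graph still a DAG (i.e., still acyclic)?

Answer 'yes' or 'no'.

Answer: yes

Derivation:
Given toposort: [3, 0, 1, 2, 4]
Position of 3: index 0; position of 4: index 4
New edge 3->4: forward
Forward edge: respects the existing order. Still a DAG, same toposort still valid.
Still a DAG? yes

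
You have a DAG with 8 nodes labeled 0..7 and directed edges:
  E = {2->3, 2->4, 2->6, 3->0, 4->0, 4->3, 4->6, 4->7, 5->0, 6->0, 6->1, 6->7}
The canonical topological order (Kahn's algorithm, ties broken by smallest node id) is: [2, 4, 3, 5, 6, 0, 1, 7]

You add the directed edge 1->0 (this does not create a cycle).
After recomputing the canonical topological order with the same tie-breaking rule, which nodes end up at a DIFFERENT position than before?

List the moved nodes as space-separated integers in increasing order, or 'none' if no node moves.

Answer: 0 1

Derivation:
Old toposort: [2, 4, 3, 5, 6, 0, 1, 7]
Added edge 1->0
Recompute Kahn (smallest-id tiebreak):
  initial in-degrees: [5, 1, 0, 2, 1, 0, 2, 2]
  ready (indeg=0): [2, 5]
  pop 2: indeg[3]->1; indeg[4]->0; indeg[6]->1 | ready=[4, 5] | order so far=[2]
  pop 4: indeg[0]->4; indeg[3]->0; indeg[6]->0; indeg[7]->1 | ready=[3, 5, 6] | order so far=[2, 4]
  pop 3: indeg[0]->3 | ready=[5, 6] | order so far=[2, 4, 3]
  pop 5: indeg[0]->2 | ready=[6] | order so far=[2, 4, 3, 5]
  pop 6: indeg[0]->1; indeg[1]->0; indeg[7]->0 | ready=[1, 7] | order so far=[2, 4, 3, 5, 6]
  pop 1: indeg[0]->0 | ready=[0, 7] | order so far=[2, 4, 3, 5, 6, 1]
  pop 0: no out-edges | ready=[7] | order so far=[2, 4, 3, 5, 6, 1, 0]
  pop 7: no out-edges | ready=[] | order so far=[2, 4, 3, 5, 6, 1, 0, 7]
New canonical toposort: [2, 4, 3, 5, 6, 1, 0, 7]
Compare positions:
  Node 0: index 5 -> 6 (moved)
  Node 1: index 6 -> 5 (moved)
  Node 2: index 0 -> 0 (same)
  Node 3: index 2 -> 2 (same)
  Node 4: index 1 -> 1 (same)
  Node 5: index 3 -> 3 (same)
  Node 6: index 4 -> 4 (same)
  Node 7: index 7 -> 7 (same)
Nodes that changed position: 0 1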